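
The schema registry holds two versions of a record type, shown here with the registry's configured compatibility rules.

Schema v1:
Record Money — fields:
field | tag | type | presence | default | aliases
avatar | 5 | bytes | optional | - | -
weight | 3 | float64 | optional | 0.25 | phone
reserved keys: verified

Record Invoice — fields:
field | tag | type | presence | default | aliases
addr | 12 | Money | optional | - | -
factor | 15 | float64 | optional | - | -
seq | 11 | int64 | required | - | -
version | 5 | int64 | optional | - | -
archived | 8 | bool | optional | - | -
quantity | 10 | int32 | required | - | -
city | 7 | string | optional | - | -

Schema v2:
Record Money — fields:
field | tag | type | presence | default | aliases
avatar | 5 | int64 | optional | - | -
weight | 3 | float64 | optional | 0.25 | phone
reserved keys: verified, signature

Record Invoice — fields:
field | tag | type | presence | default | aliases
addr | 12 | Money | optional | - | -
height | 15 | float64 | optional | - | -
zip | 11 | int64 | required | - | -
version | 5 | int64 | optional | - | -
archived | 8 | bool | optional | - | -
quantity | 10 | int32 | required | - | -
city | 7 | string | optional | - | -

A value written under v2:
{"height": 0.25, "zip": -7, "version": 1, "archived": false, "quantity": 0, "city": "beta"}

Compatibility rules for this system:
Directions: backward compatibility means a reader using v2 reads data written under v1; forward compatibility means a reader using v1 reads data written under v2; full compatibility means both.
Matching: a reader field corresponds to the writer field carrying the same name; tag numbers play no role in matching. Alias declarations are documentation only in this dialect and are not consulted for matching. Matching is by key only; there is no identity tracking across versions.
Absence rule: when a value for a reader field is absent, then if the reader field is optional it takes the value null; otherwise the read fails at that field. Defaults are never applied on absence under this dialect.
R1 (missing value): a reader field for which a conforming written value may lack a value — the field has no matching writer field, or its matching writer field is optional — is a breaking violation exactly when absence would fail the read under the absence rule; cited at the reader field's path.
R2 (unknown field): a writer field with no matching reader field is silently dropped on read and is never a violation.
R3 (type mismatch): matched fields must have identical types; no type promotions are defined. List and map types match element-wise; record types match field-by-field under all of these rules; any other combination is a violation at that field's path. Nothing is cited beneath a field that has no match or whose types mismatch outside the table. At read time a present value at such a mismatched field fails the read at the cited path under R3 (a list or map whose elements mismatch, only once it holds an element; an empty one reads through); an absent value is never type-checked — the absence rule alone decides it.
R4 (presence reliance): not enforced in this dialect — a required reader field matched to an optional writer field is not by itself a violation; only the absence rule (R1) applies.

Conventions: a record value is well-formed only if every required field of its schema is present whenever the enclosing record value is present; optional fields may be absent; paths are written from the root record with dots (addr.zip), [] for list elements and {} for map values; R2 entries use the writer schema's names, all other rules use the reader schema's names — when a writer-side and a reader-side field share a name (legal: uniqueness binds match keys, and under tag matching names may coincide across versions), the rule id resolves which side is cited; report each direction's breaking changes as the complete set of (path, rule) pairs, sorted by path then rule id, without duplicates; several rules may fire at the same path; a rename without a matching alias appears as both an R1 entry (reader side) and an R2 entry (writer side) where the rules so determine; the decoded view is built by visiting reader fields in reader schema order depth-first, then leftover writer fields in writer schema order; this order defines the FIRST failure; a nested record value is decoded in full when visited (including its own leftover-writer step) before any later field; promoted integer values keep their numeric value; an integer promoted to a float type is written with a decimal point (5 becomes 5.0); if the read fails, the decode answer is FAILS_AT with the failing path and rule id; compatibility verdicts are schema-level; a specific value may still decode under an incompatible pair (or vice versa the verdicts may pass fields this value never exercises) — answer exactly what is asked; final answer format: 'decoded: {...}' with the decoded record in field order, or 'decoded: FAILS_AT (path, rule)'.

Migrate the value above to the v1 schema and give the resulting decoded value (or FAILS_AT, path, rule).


each type pair in Invoice: writer, then reader
decode (reader v1):
  addr := null (missing; optional => null)
  factor := null (missing; optional => null)
  read fails at seq under R1 (no fill)
  => FAILS_AT (seq, R1)
diffs on Invoice not affecting the asked answer:
  field avatar in record Money: type bytes changed to int64 -> changes Invoice's schema-level verdicts only — the decode of this value is the same
  renamed field factor to height in record Invoice -> no rule fires on it and the decoded Invoice view is identical with or without it

decoded: FAILS_AT (seq, R1)


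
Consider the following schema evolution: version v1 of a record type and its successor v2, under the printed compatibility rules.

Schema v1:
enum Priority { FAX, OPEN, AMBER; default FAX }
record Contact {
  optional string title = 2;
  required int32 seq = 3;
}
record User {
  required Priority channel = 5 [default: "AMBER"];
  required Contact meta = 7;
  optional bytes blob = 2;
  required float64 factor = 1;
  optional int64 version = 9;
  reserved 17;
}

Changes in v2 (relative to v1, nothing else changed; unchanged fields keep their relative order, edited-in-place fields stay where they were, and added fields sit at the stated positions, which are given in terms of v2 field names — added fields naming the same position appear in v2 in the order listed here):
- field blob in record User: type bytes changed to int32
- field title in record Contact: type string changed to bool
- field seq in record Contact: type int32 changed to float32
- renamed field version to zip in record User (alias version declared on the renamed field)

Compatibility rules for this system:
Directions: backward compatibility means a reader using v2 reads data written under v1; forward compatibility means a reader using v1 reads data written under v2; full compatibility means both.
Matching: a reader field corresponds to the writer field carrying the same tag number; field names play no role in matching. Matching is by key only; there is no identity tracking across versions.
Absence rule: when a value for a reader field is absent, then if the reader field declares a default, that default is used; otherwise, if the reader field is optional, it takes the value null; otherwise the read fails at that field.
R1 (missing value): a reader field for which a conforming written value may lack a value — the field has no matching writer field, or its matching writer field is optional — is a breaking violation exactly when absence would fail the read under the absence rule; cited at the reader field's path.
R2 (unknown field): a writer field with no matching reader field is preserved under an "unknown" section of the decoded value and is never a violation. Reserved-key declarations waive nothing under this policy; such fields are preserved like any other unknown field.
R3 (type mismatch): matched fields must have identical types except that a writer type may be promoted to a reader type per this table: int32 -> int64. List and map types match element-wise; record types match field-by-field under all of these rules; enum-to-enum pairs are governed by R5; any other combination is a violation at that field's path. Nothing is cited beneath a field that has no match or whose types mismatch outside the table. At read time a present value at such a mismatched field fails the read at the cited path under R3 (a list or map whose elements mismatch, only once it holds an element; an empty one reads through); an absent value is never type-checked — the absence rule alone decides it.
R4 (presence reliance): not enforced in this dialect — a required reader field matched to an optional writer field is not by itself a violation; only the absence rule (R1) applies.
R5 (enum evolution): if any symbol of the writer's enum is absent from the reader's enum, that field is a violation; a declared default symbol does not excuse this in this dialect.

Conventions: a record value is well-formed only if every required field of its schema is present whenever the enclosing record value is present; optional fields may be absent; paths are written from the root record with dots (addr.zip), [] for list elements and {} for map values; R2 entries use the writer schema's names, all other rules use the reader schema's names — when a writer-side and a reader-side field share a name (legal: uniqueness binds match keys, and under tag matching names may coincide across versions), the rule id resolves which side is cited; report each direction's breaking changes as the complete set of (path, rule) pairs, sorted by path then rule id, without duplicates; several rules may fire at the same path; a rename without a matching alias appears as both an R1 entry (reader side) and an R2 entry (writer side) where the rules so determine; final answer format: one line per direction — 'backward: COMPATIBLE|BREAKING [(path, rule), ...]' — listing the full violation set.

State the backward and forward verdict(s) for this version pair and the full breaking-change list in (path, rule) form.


the writer's type comes first in each User pair
backward analysis of User with v2 as reader and v1 as writer:
  Priority -> Priority, writer required: channel aligns to channel
  Contact -> Contact, writer required: meta aligns to meta
  bytes -> int32, writer optional: blob aligns to blob
  float64 -> float64, writer required: factor aligns to factor
  int64 -> int64, writer optional: zip aligns to version
  string -> bool, writer optional: meta.title aligns to meta.title
  int32 -> float32, writer required: meta.seq aligns to meta.seq
  rule R3 violated at blob
  rule R3 violated at meta.seq
  rule R3 violated at meta.title
  => backward: BREAKING (3)
forward analysis of User with v1 as reader and v2 as writer:
  Priority -> Priority, writer required: channel aligns to channel
  Contact -> Contact, writer required: meta aligns to meta
  int32 -> bytes, writer optional: blob aligns to blob
  float64 -> float64, writer required: factor aligns to factor
  int64 -> int64, writer optional: version aligns to zip
  bool -> string, writer optional: meta.title aligns to meta.title
  float32 -> int32, writer required: meta.seq aligns to meta.seq
  rule R3 violated at blob
  rule R3 violated at meta.seq
  rule R3 violated at meta.title
  => forward: BREAKING (3)

backward: BREAKING [(blob, R3), (meta.seq, R3), (meta.title, R3)]; forward: BREAKING [(blob, R3), (meta.seq, R3), (meta.title, R3)]


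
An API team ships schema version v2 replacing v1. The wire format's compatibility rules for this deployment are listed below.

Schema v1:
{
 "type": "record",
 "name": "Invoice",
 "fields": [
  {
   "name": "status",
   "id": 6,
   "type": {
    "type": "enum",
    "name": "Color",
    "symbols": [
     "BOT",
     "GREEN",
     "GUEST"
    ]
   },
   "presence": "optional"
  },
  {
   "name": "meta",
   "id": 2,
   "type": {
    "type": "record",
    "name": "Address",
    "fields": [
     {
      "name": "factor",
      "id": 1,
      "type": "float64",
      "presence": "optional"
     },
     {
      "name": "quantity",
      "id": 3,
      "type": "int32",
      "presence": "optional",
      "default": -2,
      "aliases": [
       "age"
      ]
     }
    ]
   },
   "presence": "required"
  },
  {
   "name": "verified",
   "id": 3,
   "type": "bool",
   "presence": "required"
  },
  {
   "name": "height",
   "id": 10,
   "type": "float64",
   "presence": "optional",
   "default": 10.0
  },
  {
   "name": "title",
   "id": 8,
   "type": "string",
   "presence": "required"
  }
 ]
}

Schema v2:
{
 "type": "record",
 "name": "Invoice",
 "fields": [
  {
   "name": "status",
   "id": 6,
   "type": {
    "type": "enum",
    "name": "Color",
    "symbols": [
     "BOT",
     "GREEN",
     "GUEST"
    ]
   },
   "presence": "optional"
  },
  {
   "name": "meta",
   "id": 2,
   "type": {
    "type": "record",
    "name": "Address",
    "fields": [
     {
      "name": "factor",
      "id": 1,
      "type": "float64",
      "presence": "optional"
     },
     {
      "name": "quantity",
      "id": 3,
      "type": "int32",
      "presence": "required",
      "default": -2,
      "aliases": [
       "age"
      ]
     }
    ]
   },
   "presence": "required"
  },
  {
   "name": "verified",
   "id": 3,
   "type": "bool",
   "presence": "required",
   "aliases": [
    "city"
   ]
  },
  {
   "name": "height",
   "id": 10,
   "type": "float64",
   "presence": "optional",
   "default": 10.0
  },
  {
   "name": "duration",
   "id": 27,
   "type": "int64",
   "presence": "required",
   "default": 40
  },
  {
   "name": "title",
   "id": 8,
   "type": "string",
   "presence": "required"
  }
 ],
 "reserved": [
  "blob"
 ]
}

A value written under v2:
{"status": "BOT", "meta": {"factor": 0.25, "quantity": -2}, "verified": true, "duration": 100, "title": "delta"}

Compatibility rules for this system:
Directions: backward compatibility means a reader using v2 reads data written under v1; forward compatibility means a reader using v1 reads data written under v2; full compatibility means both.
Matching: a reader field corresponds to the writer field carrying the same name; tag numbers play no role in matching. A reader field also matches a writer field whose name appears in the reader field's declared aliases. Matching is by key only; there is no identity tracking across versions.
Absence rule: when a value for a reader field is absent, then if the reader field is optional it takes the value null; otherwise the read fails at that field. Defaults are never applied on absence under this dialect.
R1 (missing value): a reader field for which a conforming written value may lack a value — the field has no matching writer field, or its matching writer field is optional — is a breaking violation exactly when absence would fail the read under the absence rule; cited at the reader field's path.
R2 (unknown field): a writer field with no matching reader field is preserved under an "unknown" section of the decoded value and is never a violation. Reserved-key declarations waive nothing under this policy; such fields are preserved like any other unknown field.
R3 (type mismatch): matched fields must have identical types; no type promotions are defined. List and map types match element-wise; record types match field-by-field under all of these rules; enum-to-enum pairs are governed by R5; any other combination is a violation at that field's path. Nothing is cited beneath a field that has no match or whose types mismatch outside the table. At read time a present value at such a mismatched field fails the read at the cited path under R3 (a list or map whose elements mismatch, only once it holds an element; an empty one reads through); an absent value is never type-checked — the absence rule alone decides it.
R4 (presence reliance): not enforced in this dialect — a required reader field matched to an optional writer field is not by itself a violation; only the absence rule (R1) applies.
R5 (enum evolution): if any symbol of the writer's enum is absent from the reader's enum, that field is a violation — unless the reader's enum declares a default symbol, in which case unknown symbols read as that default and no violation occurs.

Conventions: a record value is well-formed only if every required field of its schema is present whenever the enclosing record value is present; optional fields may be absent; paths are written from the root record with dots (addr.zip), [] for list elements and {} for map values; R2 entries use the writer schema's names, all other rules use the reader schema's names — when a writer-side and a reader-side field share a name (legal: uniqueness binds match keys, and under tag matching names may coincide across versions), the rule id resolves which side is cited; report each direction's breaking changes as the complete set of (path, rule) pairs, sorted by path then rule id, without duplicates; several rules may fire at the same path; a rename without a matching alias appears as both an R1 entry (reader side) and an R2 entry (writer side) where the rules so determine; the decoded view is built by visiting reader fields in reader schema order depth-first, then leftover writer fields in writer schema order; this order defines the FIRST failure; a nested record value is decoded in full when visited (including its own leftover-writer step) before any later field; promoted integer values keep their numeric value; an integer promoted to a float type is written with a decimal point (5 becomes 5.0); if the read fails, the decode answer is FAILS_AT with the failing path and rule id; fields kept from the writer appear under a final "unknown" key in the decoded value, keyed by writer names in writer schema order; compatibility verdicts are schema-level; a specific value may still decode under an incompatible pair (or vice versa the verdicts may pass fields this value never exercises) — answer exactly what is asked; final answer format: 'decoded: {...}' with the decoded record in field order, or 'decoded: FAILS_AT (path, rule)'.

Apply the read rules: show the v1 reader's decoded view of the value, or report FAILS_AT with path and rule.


each type pair in Invoice: writer, then reader
decoding the Invoice value with the v1 reader:
  status := "BOT"
  meta.factor := 0.25
  meta.quantity := -2
  verified := true
  height := null (missing; optional => null)
  title := "delta"
  writer duration: kept under "unknown"
  => decoded: {"status": "BOT", "meta": {"factor": 0.25, "quantity": -2}, "verified": true, "height": null, "title": "delta", "unknown": {"duration": 100}}
checking off the Invoice differences that do not matter here:
  field quantity in record Address: optional changed to required -> shifts the Invoice verdicts, not this decode

decoded: {"status": "BOT", "meta": {"factor": 0.25, "quantity": -2}, "verified": true, "height": null, "title": "delta", "unknown": {"duration": 100}}


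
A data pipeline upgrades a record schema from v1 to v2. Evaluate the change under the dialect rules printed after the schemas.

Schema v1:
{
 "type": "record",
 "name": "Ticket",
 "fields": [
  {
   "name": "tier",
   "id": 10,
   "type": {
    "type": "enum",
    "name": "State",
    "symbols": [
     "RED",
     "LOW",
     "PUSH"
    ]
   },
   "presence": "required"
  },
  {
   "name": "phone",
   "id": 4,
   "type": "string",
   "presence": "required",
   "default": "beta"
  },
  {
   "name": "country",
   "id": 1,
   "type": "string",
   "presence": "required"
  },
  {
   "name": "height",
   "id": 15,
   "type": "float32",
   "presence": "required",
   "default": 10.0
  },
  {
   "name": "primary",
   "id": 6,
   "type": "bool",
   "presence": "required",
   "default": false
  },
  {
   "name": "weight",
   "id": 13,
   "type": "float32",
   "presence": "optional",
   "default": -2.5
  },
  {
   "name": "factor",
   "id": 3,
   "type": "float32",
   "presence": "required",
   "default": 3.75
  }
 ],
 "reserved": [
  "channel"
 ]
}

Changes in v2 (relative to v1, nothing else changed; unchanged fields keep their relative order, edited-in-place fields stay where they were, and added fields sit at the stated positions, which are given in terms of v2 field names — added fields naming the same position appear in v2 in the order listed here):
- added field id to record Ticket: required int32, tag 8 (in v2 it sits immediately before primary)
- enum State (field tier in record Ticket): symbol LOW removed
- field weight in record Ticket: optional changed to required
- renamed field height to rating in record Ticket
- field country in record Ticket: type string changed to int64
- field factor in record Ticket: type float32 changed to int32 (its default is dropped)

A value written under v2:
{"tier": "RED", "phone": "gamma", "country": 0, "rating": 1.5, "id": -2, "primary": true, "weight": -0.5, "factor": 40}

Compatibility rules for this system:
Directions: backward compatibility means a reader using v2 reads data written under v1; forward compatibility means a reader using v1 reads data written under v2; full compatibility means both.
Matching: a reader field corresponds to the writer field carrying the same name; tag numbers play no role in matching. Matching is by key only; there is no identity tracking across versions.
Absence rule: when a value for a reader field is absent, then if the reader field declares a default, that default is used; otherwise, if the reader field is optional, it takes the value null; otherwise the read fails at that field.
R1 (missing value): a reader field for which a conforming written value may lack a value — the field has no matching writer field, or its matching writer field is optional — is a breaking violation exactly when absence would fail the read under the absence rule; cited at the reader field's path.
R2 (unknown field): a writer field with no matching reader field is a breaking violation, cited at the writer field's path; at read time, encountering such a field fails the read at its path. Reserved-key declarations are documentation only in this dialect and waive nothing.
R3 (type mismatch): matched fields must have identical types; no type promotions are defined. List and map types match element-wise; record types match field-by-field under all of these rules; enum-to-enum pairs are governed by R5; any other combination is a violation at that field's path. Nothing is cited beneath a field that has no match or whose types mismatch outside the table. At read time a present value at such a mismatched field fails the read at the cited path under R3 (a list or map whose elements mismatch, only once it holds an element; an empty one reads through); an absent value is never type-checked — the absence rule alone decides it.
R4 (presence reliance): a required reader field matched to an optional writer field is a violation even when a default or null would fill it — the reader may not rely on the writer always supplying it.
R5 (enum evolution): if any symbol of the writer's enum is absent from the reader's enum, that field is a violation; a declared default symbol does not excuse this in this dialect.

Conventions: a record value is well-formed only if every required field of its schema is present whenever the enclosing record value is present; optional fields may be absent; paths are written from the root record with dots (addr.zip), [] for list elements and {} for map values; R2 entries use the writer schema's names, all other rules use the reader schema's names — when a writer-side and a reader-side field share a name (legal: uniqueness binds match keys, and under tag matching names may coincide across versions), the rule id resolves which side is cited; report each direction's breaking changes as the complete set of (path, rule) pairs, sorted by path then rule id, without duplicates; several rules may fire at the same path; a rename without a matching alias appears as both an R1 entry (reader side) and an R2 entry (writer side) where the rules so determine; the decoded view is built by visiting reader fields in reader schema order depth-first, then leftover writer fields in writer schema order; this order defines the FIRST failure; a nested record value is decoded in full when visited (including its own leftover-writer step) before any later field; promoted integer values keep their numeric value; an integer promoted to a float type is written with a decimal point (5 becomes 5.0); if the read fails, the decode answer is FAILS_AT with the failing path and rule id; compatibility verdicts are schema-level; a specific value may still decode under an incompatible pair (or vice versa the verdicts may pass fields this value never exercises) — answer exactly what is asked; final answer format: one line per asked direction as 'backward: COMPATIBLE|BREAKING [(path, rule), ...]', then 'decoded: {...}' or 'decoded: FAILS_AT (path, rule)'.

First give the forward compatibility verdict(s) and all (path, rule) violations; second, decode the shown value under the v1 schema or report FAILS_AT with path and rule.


arrows below run writer -> reader for Ticket
forward for Ticket (reader v1, writer v2):
  State -> State, writer required: tier aligns to tier
  string -> string, writer required: phone aligns to phone
  int64 -> string, writer required: country aligns to country
  no writer field matches reader height
  bool -> bool, writer required: primary aligns to primary
  float32 -> float32, writer required: weight aligns to weight
  int32 -> float32, writer required: factor aligns to factor
  writer field rating has no reader counterpart
  writer field id has no reader counterpart
  R3 fires at country
  R3 fires at factor
  R2 fires at id
  R2 fires at rating
  forward on Ticket therefore BREAKING (4)
decode walk for Ticket under reader schema v1:
  tier := "RED"
  phone := "gamma"
  read fails at country under R3
  => FAILS_AT (country, R3)
remaining Ticket differences; none change what is asked:
  enum State (field tier in record Ticket): symbol LOW removed -> matters only for Ticket's backward compatibility — outside the asked direction
  field weight in record Ticket: optional changed to required -> matters only for Ticket's backward compatibility — outside the asked direction

forward: BREAKING [(country, R3), (factor, R3), (id, R2), (rating, R2)]; decoded: FAILS_AT (country, R3)


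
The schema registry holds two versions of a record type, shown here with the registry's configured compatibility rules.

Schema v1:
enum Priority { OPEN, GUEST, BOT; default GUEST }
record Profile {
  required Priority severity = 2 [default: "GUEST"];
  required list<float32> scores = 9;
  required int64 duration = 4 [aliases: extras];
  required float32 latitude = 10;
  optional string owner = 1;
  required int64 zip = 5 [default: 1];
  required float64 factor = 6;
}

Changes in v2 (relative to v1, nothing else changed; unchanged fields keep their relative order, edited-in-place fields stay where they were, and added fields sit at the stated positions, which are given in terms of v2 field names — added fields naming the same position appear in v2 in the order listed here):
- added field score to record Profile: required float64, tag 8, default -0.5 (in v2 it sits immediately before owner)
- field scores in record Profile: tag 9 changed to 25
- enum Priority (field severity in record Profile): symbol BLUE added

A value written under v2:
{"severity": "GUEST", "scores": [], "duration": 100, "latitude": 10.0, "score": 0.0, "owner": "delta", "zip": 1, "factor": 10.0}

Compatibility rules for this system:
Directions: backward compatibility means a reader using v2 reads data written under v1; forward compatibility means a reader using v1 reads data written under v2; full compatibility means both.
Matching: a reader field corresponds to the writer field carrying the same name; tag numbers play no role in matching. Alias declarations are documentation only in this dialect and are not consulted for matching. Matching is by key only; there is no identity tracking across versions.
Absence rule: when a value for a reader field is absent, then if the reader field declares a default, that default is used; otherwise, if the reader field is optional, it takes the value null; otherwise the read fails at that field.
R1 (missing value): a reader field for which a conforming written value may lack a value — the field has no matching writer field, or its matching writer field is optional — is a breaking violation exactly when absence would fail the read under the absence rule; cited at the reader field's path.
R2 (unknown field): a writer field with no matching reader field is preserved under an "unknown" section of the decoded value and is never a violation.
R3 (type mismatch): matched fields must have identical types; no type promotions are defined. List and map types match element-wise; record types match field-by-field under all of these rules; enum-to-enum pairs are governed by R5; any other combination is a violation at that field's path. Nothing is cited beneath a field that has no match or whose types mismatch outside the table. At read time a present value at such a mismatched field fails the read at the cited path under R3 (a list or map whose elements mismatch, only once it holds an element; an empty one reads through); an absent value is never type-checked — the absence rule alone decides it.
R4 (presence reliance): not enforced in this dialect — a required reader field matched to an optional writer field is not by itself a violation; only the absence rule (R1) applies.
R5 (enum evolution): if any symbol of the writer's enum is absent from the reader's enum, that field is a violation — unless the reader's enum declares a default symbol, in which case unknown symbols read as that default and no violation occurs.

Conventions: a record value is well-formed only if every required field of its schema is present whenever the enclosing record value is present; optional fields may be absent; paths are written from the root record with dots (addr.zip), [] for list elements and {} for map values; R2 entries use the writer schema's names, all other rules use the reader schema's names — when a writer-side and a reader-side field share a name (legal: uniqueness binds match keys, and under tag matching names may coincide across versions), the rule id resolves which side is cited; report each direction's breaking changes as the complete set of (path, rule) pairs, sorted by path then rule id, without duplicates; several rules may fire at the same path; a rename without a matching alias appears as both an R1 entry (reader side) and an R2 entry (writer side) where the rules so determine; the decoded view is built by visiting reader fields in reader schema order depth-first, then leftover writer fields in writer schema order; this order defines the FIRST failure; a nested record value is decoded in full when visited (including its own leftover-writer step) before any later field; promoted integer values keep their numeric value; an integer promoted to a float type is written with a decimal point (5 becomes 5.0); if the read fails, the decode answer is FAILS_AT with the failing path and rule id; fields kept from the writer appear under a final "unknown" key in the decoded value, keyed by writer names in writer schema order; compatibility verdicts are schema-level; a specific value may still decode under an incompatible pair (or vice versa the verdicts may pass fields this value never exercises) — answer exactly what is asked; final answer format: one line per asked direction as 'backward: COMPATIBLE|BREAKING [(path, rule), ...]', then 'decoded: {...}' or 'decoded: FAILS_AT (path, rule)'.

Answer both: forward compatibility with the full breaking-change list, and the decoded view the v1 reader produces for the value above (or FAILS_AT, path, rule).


forward: COMPATIBLE []; decoded: {"severity": "GUEST", "scores": [], "duration": 100, "latitude": 10.0, "owner": "delta", "zip": 1, "factor": 10.0, "unknown": {"score": 0.0}}

in Profile below, arrows point writer -> reader
checking forward for Profile: reader v1 against writer v2:
  severity: paired with writer severity (Priority -> Priority; writer required)
  scores: paired with writer scores (list<float32> -> list<float32>; writer required)
  duration: paired with writer duration (int64 -> int64; writer required)
  latitude: paired with writer latitude (float32 -> float32; writer required)
  owner: paired with writer owner (string -> string; writer optional)
  zip: paired with writer zip (int64 -> int64; writer required)
  factor: paired with writer factor (float64 -> float64; writer required)
  score (writer side), unknown to reader
  => forward verdict for Profile: COMPATIBLE, no violations
decode walk for Profile under reader schema v1:
  severity := "GUEST"
  scores := []
  duration := 100
  latitude := 10.0
  owner := "delta"
  zip := 1
  factor := 10.0
  writer score: kept under "unknown"
  => decoded: {"severity": "GUEST", "scores": [], "duration": 100, "latitude": 10.0, "owner": "delta", "zip": 1, "factor": 10.0, "unknown": {"score": 0.0}}
the other Profile changes do not affect what is asked:
  field scores in record Profile: tag 9 changed to 25 -> triggers nothing under Profile's printed rules — same verdict
  enum Priority (field severity in record Profile): symbol BLUE added -> triggers nothing under Profile's printed rules — same verdict


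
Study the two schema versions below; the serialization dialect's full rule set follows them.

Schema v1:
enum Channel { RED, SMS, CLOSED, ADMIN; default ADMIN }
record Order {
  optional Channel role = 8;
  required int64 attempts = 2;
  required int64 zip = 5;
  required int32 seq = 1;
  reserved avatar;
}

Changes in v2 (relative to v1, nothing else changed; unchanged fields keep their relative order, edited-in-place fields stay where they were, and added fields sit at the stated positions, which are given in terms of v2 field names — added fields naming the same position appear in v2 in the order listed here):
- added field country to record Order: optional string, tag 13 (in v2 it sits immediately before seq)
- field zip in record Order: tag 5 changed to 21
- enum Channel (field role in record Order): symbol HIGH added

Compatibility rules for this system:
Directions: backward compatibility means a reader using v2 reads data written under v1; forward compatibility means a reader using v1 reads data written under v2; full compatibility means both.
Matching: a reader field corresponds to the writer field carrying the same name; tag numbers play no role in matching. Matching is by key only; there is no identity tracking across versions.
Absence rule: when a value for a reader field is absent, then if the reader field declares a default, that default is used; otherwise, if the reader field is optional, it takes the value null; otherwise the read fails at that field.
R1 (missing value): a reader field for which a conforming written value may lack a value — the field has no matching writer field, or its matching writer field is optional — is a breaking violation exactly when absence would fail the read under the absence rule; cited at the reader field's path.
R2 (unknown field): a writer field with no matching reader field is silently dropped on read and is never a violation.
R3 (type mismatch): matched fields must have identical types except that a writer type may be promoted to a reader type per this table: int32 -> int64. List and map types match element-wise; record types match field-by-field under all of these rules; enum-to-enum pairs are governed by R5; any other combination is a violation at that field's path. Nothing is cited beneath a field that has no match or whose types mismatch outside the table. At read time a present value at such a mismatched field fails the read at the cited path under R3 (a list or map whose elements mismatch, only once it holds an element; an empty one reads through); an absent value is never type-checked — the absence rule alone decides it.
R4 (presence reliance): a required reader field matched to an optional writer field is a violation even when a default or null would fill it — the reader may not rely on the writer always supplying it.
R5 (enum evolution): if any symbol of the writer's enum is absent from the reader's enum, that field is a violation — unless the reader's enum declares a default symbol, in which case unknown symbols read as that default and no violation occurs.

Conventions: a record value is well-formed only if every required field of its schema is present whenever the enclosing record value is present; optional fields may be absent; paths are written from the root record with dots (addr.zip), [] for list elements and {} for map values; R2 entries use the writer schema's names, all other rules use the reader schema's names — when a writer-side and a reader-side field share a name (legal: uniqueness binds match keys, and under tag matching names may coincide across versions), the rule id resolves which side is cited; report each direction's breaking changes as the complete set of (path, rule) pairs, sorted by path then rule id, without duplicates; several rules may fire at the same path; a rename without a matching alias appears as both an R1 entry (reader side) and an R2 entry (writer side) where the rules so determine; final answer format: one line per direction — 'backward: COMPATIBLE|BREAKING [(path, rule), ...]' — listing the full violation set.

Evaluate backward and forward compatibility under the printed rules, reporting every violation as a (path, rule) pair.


each type pair in Order: writer, then reader
checking backward for Order: reader v2 against writer v1:
  role: Channel -> Channel, writer optional; from role
  attempts: int64 -> int64, writer required; from attempts
  zip: int64 -> int64, writer required; from zip
  country: no writer-side match
  seq: int32 -> int32, writer required; from seq
  => backward verdict for Order: COMPATIBLE, no violations
checking forward for Order: reader v1 against writer v2:
  role: Channel -> Channel, writer optional; from role
  attempts: int64 -> int64, writer required; from attempts
  zip: int64 -> int64, writer required; from zip
  seq: int32 -> int32, writer required; from seq
  leftover writer field: country
  => forward verdict for Order: COMPATIBLE, no violations

backward: COMPATIBLE []; forward: COMPATIBLE []


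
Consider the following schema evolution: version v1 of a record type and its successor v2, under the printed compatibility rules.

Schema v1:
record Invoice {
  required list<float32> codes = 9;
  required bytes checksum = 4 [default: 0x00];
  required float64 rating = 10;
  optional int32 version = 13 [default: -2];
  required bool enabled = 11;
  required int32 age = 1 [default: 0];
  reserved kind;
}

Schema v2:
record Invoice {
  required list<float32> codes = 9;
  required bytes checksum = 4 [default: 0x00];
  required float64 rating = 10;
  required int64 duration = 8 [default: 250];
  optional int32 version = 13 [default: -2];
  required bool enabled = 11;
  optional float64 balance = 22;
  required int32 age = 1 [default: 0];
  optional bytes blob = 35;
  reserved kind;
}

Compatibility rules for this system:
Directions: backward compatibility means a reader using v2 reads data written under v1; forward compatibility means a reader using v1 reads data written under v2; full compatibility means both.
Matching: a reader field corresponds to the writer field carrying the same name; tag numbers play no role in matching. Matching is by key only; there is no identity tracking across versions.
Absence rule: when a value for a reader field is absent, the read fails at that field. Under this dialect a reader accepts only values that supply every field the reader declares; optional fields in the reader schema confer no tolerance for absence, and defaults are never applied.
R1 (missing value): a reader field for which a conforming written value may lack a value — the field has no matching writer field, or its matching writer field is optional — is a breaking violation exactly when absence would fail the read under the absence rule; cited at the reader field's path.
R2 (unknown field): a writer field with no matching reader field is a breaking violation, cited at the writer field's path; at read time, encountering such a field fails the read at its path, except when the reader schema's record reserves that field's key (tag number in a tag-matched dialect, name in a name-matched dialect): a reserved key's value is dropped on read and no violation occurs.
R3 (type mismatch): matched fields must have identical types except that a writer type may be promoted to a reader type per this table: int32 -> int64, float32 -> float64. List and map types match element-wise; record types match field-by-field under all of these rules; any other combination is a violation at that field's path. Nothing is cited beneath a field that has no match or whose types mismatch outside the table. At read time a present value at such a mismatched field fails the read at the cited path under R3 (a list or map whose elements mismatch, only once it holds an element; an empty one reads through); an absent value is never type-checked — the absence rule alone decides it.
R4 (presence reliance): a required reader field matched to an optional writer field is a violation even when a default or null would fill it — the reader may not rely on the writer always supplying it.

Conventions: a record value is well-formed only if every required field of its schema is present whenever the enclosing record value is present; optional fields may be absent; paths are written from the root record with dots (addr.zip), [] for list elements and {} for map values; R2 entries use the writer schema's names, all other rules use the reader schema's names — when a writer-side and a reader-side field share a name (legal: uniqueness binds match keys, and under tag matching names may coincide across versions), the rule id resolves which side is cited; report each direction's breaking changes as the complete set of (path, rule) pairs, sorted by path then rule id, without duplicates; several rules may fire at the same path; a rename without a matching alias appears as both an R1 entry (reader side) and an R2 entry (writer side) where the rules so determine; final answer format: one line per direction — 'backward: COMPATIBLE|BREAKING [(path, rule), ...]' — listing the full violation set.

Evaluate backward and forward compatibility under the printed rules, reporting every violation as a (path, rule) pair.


backward: BREAKING [(balance, R1), (blob, R1), (duration, R1), (version, R1)]; forward: BREAKING [(balance, R2), (blob, R2), (duration, R2), (version, R1)]

the writer's type comes first in each Invoice pair
backward on Invoice — v2 reading data written by v1:
  list<float32> -> list<float32>, writer required: codes aligns to codes
  bytes -> bytes, writer required: checksum aligns to checksum
  float64 -> float64, writer required: rating aligns to rating
  duration has no writer counterpart
  int32 -> int32, writer optional: version aligns to version
  bool -> bool, writer required: enabled aligns to enabled
  balance has no writer counterpart
  int32 -> int32, writer required: age aligns to age
  blob has no writer counterpart
  R1 fires at balance
  R1 fires at blob
  R1 fires at duration
  R1 fires at version
  => 4 violation(s): backward is BREAKING for Invoice
forward on Invoice — v1 reading data written by v2:
  list<float32> -> list<float32>, writer required: codes aligns to codes
  bytes -> bytes, writer required: checksum aligns to checksum
  float64 -> float64, writer required: rating aligns to rating
  int32 -> int32, writer optional: version aligns to version
  bool -> bool, writer required: enabled aligns to enabled
  int32 -> int32, writer required: age aligns to age
  writer field duration has no reader counterpart
  writer field balance has no reader counterpart
  writer field blob has no reader counterpart
  R2 fires at balance
  R2 fires at blob
  R2 fires at duration
  R1 fires at version
  => 4 violation(s): forward is BREAKING for Invoice
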